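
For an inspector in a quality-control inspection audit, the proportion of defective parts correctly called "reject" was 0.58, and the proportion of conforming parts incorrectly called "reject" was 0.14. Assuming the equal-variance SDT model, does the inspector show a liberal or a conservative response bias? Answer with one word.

z(H) = 0.202, z(FA) = -1.080
c = −½·(z(H) + z(FA)) = 0.439
c > 0 → conservative criterion (biased toward responding “no”).

conservative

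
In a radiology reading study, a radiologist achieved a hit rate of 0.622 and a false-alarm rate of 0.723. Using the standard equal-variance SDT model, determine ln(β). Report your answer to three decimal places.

Φ⁻¹(H) = 0.3107
Φ⁻¹(FA) = 0.5918
ln β = −½·[z(H)² − z(FA)²] = −0.5 × (0.0965 − 0.3502) = 0.12685

ln β = 0.127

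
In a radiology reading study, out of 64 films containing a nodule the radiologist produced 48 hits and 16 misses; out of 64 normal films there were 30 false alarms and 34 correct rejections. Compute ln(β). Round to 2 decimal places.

ln β = -0.22

H = 48/64 = 0.7500
FA = 30/64 = 0.4688
z(0.7500) = 0.674, z(0.4688) = -0.078
ln β = −½·[z(H)² − z(FA)²] = −0.5 × (0.454 − 0.006) = -0.224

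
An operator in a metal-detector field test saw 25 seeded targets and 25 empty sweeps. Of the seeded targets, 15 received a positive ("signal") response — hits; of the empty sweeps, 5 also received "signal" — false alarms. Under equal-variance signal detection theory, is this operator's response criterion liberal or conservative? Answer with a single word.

conservative

z(H) = 0.253, z(FA) = -0.842
c = −½·(z(H) + z(FA)) = 0.2945
c > 0 → conservative criterion (biased toward responding “no”).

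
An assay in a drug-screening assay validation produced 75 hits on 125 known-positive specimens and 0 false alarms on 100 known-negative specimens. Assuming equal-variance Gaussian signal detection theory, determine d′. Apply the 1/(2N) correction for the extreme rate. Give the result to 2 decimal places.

The false-alarm rate is 0/100 = 0, so apply the 1/(2N) correction: FA → 1/(2·100) = 0.00500.
z(H) = z(0.60000) = 0.253
z(FA) = z(0.00500) = -2.576
d' = 0.253 − (-2.576) = 2.829

d′ = 2.83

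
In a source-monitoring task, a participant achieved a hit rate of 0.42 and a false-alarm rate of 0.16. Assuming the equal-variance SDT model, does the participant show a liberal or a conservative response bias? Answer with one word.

z(H) = -0.202, z(FA) = -0.994
c = −½·(z(H) + z(FA)) = 0.598
c > 0 → conservative criterion (biased toward responding “no”).

conservative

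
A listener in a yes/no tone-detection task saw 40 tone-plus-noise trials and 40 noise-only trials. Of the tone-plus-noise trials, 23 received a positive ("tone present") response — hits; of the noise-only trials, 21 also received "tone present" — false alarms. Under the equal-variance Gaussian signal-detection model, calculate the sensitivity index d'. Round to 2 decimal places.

H = 23/40 = 0.5750
FA = 21/40 = 0.5250
z(0.5750) = 0.1891, z(0.5250) = 0.0627
d' = z(H) − z(FA) = 0.1891 − 0.0627 = 0.1264

d' = 0.13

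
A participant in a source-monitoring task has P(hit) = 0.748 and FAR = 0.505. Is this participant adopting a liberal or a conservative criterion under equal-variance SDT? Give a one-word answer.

z(H) = 0.668, z(FA) = 0.013
c = −½·(z(H) + z(FA)) = -0.3405
c < 0 → liberal criterion (biased toward responding “yes”).

liberal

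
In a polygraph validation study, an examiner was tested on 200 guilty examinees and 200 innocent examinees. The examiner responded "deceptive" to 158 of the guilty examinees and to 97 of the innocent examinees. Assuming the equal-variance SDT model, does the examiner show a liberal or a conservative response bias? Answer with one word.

z(H) = 0.806, z(FA) = -0.038
c = −½·(z(H) + z(FA)) = -0.384
c < 0 → liberal criterion (biased toward responding “yes”).

liberal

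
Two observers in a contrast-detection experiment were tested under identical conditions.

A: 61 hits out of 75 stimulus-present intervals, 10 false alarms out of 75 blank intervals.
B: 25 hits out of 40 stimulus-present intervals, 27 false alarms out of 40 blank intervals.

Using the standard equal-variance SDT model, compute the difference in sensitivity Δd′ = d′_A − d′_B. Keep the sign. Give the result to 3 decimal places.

Δd′ = 2.136

A: z(0.8133) = 0.8901, z(0.1333) = -1.1109, d' = 2.0010
B: z(0.6250) = 0.3186, z(0.6750) = 0.4538, d' = -0.1352
Δd' = d'_A − d'_B = 2.0010 − (-0.1352) = 2.1362
A has the higher sensitivity.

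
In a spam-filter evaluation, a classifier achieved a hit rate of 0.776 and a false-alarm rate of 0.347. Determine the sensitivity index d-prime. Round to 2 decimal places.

d-prime = 1.15

z(0.776) = 0.7588, z(0.347) = -0.3934
d' = z(H) − z(FA) = 0.7588 − (-0.3934) = 1.1522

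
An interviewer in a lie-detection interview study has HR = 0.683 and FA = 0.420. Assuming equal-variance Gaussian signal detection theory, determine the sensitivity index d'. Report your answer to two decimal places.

d' = 0.68

Φ⁻¹(H) = 0.476
Φ⁻¹(FA) = -0.202
d' = z(H) − z(FA) = 0.476 − (-0.202) = 0.678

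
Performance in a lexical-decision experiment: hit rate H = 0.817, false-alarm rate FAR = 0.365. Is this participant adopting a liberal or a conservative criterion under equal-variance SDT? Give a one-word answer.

z(H) = 0.904, z(FA) = -0.345
c = −½·(z(H) + z(FA)) = -0.2795
c < 0 → liberal criterion (biased toward responding “yes”).

liberal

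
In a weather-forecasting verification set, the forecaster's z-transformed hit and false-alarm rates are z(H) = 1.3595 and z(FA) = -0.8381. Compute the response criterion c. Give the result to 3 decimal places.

c = -0.261

c = −½·[z(H) + z(FA)] = −½·(1.3595 + (-0.8381)) = -0.2607
c < 0: the forecaster has a liberal response bias.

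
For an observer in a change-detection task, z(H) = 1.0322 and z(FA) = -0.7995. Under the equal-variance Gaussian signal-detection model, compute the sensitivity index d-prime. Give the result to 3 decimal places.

d-prime = 1.832

d' = z(H) − z(FA) = 1.0322 − (-0.7995) = 1.8317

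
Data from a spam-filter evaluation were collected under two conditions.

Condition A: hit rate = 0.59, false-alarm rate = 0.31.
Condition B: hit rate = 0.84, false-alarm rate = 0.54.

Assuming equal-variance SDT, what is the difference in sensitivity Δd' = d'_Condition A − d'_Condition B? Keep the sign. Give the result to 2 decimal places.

Condition A: z(0.59) = 0.228, z(0.31) = -0.496, d' = 0.724
Condition B: z(0.84) = 0.994, z(0.54) = 0.100, d' = 0.894
Δd' = d'_Condition A − d'_Condition B = 0.724 − 0.894 = -0.170
Condition B has the higher sensitivity.

Δd' = -0.17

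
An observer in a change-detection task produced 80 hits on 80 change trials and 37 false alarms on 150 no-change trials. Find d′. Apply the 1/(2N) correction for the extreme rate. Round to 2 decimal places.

The hit rate is 80/80 = 1, so apply the 1/(2N) correction: H → 1 − 1/(2·80) = 0.99375.
z(H) = z(0.99375) = 2.498
z(FA) = z(0.24667) = -0.685
d' = 2.498 − (-0.685) = 3.183

d′ = 3.18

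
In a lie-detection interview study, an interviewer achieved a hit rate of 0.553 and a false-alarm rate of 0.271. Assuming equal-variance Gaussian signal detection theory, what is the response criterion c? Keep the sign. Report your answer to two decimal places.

Φ⁻¹(H) = Φ⁻¹(0.553) = 0.1332
Φ⁻¹(FA) = Φ⁻¹(0.271) = -0.6098
c = −½·[z(H) + z(FA)] = −0.5 × (0.1332 + (-0.6098)) = 0.2383

c = 0.24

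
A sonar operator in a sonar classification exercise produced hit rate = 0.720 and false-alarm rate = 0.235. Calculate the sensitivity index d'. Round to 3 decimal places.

z(H) = z(0.720) = 0.5828
z(FA) = z(0.235) = -0.7225
d' = z(H) − z(FA) = 0.5828 − (-0.7225) = 1.3053

d' = 1.305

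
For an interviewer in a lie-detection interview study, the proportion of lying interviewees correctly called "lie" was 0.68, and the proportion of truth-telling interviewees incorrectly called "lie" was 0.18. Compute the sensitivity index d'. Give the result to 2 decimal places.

d' = 1.38

Φ⁻¹(0.68) = 0.4677, Φ⁻¹(0.18) = -0.9154
d' = z(H) − z(FA) = 0.4677 − (-0.9154) = 1.3831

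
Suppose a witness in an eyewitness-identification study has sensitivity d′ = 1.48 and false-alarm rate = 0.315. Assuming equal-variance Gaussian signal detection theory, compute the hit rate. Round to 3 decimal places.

z(false-alarm rate) = z(0.315) = -0.4817
z(H) = z(FA) + d' = -0.4817 + 1.48 = 0.9983
hit rate = Φ(0.9983) = 0.8409

hit rate = 0.841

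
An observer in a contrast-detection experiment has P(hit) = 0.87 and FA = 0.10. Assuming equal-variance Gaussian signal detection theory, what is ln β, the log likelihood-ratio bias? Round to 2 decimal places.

ln β = 0.19

z(0.87) = 1.126, z(0.10) = -1.282
ln β = −½·[z(H)² − z(FA)²] = −0.5 × (1.268 − 1.644) = 0.188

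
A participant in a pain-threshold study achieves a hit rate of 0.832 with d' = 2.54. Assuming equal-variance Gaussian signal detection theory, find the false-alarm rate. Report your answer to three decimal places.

z(hit rate) = z(0.832) = 0.9621
z(FA) = z(H) − d' = 0.9621 − 2.54 = -1.5779
false-alarm rate = Φ(-1.5779) = 0.0573

false-alarm rate = 0.057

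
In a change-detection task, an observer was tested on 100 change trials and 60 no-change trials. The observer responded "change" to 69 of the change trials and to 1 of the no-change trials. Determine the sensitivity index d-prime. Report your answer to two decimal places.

d-prime = 2.62

H = 69/100 = 0.6900
FA = 1/60 = 0.0167
Φ⁻¹(H) = Φ⁻¹(0.6900) = 0.4959
Φ⁻¹(FA) = Φ⁻¹(0.0167) = -2.1272
d' = z(H) − z(FA) = 0.4959 − (-2.1272) = 2.6231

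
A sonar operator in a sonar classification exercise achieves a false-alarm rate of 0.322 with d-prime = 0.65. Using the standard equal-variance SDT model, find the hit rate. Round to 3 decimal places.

hit rate = 0.575

z(false-alarm rate) = z(0.322) = -0.4621
z(H) = z(FA) + d' = -0.4621 + 0.65 = 0.1879
hit rate = Φ(0.1879) = 0.5745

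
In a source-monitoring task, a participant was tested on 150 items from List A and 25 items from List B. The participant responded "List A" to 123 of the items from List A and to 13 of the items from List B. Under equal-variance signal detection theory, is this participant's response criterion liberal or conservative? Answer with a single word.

z(H) = 0.915, z(FA) = 0.050
c = −½·(z(H) + z(FA)) = -0.4825
c < 0 → liberal criterion (biased toward responding “yes”).

liberal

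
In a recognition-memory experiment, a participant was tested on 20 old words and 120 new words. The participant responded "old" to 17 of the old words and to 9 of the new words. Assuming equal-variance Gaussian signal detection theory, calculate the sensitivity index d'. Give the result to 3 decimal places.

d' = 2.476

H = 17/20 = 0.8500
FA = 9/120 = 0.0750
Φ⁻¹(H) = Φ⁻¹(0.8500) = 1.0364
Φ⁻¹(FA) = Φ⁻¹(0.0750) = -1.4395
d' = z(H) − z(FA) = 1.0364 − (-1.4395) = 2.4759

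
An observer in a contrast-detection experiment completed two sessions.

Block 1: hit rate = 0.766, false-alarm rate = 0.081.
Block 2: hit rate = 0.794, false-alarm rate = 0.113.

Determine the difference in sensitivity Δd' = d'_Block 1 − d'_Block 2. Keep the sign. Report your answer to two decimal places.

Block 1: z(0.766) = 0.726, z(0.081) = -1.398, d' = 2.124
Block 2: z(0.794) = 0.820, z(0.113) = -1.211, d' = 2.031
Δd' = d'_Block 1 − d'_Block 2 = 2.124 − 2.031 = 0.093
Block 1 has the higher sensitivity.

Δd' = 0.09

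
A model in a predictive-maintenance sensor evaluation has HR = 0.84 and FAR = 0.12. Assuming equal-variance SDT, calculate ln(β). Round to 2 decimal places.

z(H) = z(0.84) = 0.994
z(FA) = z(0.12) = -1.175
ln β = −½·[z(H)² − z(FA)²] = −0.5 × (0.988 − 1.381) = 0.1965

ln β = 0.20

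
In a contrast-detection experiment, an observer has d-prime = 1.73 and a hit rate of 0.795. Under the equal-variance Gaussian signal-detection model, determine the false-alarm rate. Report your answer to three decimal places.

z(hit rate) = z(0.795) = 0.8239
z(FA) = z(H) − d' = 0.8239 − 1.73 = -0.9061
false-alarm rate = Φ(-0.9061) = 0.1824

false-alarm rate = 0.182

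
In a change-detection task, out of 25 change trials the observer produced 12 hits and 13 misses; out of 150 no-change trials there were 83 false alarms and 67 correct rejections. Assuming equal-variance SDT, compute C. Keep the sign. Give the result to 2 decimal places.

H = 12/25 = 0.4800
FA = 83/150 = 0.5533
Φ⁻¹(H) = Φ⁻¹(0.4800) = -0.050
Φ⁻¹(FA) = Φ⁻¹(0.5533) = 0.134
c = −½·[z(H) + z(FA)] = −0.5 × (-0.050 + 0.134) = -0.042
c < 0: the observer has a liberal response bias.

C = -0.04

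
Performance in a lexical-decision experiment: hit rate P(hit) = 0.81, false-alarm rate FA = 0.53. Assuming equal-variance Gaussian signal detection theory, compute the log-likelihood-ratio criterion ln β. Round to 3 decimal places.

ln β = -0.383

Φ⁻¹(0.81) = 0.8779, Φ⁻¹(0.53) = 0.0753
ln β = −½·[z(H)² − z(FA)²] = −0.5 × (0.7707 − 0.0057) = -0.3825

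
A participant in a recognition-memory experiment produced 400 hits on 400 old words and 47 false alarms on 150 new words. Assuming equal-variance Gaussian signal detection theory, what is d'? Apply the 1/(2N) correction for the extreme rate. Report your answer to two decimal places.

The hit rate is 400/400 = 1, so apply the 1/(2N) correction: H → 1 − 1/(2·400) = 0.99875.
z(H) = z(0.99875) = 3.023
z(FA) = z(0.31333) = -0.486
d' = 3.023 − (-0.486) = 3.509

d' = 3.51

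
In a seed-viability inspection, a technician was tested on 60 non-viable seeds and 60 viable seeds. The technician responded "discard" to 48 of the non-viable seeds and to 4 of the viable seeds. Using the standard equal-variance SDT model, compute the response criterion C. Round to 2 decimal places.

C = 0.33

H = 48/60 = 0.8000
FA = 4/60 = 0.0667
z(H) = z(0.8000) = 0.8416
z(FA) = z(0.0667) = -1.5008
c = −½·[z(H) + z(FA)] = −0.5 × (0.8416 + (-1.5008)) = 0.3296
c > 0: the technician has a conservative response bias.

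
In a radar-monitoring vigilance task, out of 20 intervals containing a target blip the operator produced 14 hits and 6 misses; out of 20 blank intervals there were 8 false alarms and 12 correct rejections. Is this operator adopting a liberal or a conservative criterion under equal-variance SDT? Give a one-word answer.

liberal

z(H) = 0.524, z(FA) = -0.253
c = −½·(z(H) + z(FA)) = -0.1355
c < 0 → liberal criterion (biased toward responding “yes”).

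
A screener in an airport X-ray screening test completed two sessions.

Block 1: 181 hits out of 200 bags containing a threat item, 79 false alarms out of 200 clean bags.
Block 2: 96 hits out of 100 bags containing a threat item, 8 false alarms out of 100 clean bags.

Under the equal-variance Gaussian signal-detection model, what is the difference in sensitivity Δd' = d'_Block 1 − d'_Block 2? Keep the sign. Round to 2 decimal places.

Block 1: z(0.9050) = 1.311, z(0.3950) = -0.266, d' = 1.577
Block 2: z(0.9600) = 1.751, z(0.0800) = -1.405, d' = 3.156
Δd' = d'_Block 1 − d'_Block 2 = 1.577 − 3.156 = -1.579
Block 2 has the higher sensitivity.

Δd' = -1.58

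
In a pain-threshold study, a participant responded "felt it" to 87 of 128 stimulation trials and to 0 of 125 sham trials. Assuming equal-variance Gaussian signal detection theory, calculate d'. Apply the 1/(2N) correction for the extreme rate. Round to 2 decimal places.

d' = 3.12

The false-alarm rate is 0/125 = 0, so apply the 1/(2N) correction: FA → 1/(2·125) = 0.00400.
z(H) = z(0.67969) = 0.467
z(FA) = z(0.00400) = -2.652
d' = 0.467 − (-2.652) = 3.119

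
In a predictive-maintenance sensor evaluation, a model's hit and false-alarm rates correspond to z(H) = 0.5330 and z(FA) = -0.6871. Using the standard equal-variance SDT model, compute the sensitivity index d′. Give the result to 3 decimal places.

d' = z(H) − z(FA) = 0.5330 − (-0.6871) = 1.2201

d′ = 1.220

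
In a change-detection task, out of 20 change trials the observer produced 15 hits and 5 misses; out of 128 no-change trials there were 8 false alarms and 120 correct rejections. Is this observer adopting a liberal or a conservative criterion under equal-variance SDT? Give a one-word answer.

z(H) = 0.674, z(FA) = -1.534
c = −½·(z(H) + z(FA)) = 0.430
c > 0 → conservative criterion (biased toward responding “no”).

conservative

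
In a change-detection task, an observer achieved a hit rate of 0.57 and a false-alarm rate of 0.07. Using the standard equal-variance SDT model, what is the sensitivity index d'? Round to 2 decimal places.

d' = 1.65

z(H) = 0.1764
z(FA) = -1.4758
d' = z(H) − z(FA) = 0.1764 − (-1.4758) = 1.6522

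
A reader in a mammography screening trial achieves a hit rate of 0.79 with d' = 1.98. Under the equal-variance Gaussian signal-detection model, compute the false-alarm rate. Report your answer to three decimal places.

z(hit rate) = z(0.79) = 0.8064
z(FA) = z(H) − d' = 0.8064 − 1.98 = -1.1736
false-alarm rate = Φ(-1.1736) = 0.1203

false-alarm rate = 0.120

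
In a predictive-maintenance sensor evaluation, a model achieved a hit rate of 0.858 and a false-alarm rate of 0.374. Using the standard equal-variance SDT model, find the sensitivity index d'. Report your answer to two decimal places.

z(H) = 1.071
z(FA) = -0.321
d' = z(H) − z(FA) = 1.071 − (-0.321) = 1.392

d' = 1.39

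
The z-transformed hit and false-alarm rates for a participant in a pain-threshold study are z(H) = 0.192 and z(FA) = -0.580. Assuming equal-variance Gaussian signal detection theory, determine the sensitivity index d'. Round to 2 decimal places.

d' = 0.77

d' = z(H) − z(FA) = 0.192 − (-0.580) = 0.772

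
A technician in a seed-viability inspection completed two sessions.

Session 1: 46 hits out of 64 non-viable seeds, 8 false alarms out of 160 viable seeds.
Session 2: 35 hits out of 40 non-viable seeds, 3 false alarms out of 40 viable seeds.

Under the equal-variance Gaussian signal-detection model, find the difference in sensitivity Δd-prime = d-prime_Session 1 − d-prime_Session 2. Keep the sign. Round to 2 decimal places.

Δd-prime = -0.37

Session 1: z(0.7188) = 0.579, z(0.0500) = -1.645, d' = 2.224
Session 2: z(0.8750) = 1.150, z(0.0750) = -1.440, d' = 2.590
Δd' = d'_Session 1 − d'_Session 2 = 2.224 − 2.590 = -0.366
Session 2 has the higher sensitivity.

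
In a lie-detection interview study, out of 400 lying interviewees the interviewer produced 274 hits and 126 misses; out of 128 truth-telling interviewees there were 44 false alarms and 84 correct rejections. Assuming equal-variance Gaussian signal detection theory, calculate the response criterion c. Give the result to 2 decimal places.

c = -0.04

H = 274/400 = 0.6850
FA = 44/128 = 0.3438
z(0.6850) = 0.4817, z(0.3438) = -0.4021
c = −½·[z(H) + z(FA)] = −0.5 × (0.4817 + (-0.4021)) = -0.0398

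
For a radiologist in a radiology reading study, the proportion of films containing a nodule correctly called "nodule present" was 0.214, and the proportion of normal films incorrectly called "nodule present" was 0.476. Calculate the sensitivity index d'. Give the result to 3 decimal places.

z(H) = z(0.214) = -0.7926
z(FA) = z(0.476) = -0.0602
d' = z(H) − z(FA) = -0.7926 − (-0.0602) = -0.7324

d' = -0.732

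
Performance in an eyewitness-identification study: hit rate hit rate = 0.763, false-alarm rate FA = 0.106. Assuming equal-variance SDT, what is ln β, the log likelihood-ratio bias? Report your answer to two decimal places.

ln β = 0.52

z(0.763) = 0.716, z(0.106) = -1.248
ln β = −½·[z(H)² − z(FA)²] = −0.5 × (0.513 − 1.558) = 0.5225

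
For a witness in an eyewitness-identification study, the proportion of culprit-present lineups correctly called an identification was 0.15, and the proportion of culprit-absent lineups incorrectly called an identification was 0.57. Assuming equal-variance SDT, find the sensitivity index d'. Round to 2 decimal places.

z(H) = -1.036
z(FA) = 0.176
d' = z(H) − z(FA) = -1.036 − 0.176 = -1.212

d' = -1.21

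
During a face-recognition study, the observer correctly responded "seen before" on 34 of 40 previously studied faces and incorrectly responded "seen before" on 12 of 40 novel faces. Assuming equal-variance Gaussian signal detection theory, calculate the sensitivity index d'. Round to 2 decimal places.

d' = 1.56

H = 34/40 = 0.8500
FA = 12/40 = 0.3000
z(H) = z(0.8500) = 1.0364
z(FA) = z(0.3000) = -0.5244
d' = z(H) − z(FA) = 1.0364 − (-0.5244) = 1.5608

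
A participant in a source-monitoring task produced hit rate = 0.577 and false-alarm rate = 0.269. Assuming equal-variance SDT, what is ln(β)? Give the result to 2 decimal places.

z(0.577) = 0.194, z(0.269) = -0.616
ln β = −½·[z(H)² − z(FA)²] = −0.5 × (0.038 − 0.379) = 0.1705

ln β = 0.17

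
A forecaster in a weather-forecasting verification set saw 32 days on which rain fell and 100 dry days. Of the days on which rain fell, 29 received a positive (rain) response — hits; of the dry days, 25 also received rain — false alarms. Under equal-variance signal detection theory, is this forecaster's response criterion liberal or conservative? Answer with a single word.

z(H) = 1.318, z(FA) = -0.674
c = −½·(z(H) + z(FA)) = -0.322
c < 0 → liberal criterion (biased toward responding “yes”).

liberal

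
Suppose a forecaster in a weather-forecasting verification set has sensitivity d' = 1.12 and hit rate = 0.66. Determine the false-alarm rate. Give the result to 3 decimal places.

z(hit rate) = z(0.66) = 0.4125
z(FA) = z(H) − d' = 0.4125 − 1.12 = -0.7075
false-alarm rate = Φ(-0.7075) = 0.2396

false-alarm rate = 0.240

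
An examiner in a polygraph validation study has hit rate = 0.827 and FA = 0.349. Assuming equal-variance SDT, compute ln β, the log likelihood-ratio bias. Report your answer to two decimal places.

z(0.827) = 0.942, z(0.349) = -0.388
ln β = −½·[z(H)² − z(FA)²] = −0.5 × (0.887 − 0.151) = -0.368

ln β = -0.37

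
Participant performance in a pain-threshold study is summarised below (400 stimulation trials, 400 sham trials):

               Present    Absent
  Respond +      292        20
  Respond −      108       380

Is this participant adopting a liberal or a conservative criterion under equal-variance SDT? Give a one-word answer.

conservative

z(H) = 0.613, z(FA) = -1.645
c = −½·(z(H) + z(FA)) = 0.516
c > 0 → conservative criterion (biased toward responding “no”).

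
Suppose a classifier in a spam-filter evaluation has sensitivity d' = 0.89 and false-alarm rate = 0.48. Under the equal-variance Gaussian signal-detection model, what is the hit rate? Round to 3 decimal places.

hit rate = 0.800

z(false-alarm rate) = z(0.48) = -0.0502
z(H) = z(FA) + d' = -0.0502 + 0.89 = 0.8398
hit rate = Φ(0.8398) = 0.7995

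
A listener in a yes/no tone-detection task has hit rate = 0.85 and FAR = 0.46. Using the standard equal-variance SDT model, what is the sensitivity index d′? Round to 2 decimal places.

d′ = 1.14

z(H) = z(0.85) = 1.036
z(FA) = z(0.46) = -0.100
d' = z(H) − z(FA) = 1.036 − (-0.100) = 1.136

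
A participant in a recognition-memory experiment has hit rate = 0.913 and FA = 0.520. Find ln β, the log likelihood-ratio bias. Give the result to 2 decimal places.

z(H) = 1.359
z(FA) = 0.050
ln β = −½·[z(H)² − z(FA)²] = −0.5 × (1.847 − 0.003) = -0.922

ln β = -0.92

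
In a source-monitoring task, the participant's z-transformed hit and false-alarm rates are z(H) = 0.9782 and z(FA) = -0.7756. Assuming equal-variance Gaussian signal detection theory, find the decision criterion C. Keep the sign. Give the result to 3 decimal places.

c = −½·[z(H) + z(FA)] = −½·(0.9782 + (-0.7756)) = -0.1013
c < 0: the participant has a liberal response bias.

C = -0.101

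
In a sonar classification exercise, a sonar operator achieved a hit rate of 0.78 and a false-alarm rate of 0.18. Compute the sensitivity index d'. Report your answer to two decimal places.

d' = 1.69

z(H) = 0.7722
z(FA) = -0.9154
d' = z(H) − z(FA) = 0.7722 − (-0.9154) = 1.6876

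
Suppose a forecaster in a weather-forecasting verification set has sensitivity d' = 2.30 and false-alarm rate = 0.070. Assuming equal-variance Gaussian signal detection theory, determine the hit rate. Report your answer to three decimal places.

z(false-alarm rate) = z(0.070) = -1.4758
z(H) = z(FA) + d' = -1.4758 + 2.30 = 0.8242
hit rate = Φ(0.8242) = 0.7951

hit rate = 0.795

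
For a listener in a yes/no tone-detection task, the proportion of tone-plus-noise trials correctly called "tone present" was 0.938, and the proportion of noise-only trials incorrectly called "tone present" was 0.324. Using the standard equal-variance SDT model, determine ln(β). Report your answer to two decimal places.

ln β = -1.08

z(0.938) = 1.538, z(0.324) = -0.457
ln β = −½·[z(H)² − z(FA)²] = −0.5 × (2.365 − 0.209) = -1.078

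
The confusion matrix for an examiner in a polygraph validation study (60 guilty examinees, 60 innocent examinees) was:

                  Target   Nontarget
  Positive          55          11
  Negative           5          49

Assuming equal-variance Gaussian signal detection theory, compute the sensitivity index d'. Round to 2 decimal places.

H = 55/60 = 0.9167
FA = 11/60 = 0.1833
z(H) = 1.3832
z(FA) = -0.9029
d' = z(H) − z(FA) = 1.3832 − (-0.9029) = 2.2861

d' = 2.29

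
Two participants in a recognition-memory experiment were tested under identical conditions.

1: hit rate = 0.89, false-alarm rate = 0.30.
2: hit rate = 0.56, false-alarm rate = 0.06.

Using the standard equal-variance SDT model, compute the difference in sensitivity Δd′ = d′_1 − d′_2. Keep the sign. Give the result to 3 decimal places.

1: z(0.89) = 1.2265, z(0.30) = -0.5244, d' = 1.7509
2: z(0.56) = 0.1510, z(0.06) = -1.5548, d' = 1.7058
Δd' = d'_1 − d'_2 = 1.7509 − 1.7058 = 0.0451
1 has the higher sensitivity.

Δd′ = 0.045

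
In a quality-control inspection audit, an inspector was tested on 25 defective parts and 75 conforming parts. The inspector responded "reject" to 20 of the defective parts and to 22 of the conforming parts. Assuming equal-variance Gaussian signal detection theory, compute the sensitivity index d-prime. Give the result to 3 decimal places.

d-prime = 1.385

H = 20/25 = 0.8000
FA = 22/75 = 0.2933
Φ⁻¹(H) = Φ⁻¹(0.8000) = 0.8416
Φ⁻¹(FA) = Φ⁻¹(0.2933) = -0.5438
d' = z(H) − z(FA) = 0.8416 − (-0.5438) = 1.3854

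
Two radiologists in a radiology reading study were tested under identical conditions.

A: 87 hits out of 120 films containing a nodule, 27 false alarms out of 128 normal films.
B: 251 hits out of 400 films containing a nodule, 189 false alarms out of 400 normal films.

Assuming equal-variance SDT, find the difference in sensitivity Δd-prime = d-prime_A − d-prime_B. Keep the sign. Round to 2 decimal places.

Δd-prime = 1.01

A: z(0.7250) = 0.598, z(0.2109) = -0.803, d' = 1.401
B: z(0.6275) = 0.325, z(0.4725) = -0.069, d' = 0.394
Δd' = d'_A − d'_B = 1.401 − 0.394 = 1.007
A has the higher sensitivity.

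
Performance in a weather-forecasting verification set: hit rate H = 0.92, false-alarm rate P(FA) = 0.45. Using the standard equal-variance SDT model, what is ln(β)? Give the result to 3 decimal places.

ln β = -0.979

z(H) = 1.4051
z(FA) = -0.1257
ln β = −½·[z(H)² − z(FA)²] = −0.5 × (1.9743 − 0.0158) = -0.97925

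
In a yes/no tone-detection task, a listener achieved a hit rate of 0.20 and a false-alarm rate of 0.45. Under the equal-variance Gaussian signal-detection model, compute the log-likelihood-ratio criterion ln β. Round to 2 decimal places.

ln β = -0.35

z(0.20) = -0.842, z(0.45) = -0.126
ln β = −½·[z(H)² − z(FA)²] = −0.5 × (0.709 − 0.016) = -0.3465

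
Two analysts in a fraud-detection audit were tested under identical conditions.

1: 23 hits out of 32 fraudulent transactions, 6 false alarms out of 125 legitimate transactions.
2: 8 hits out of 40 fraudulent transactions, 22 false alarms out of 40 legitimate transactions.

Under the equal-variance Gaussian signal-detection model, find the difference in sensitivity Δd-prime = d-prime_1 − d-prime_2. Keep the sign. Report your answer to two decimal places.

1: z(0.7188) = 0.579, z(0.0480) = -1.665, d' = 2.244
2: z(0.2000) = -0.842, z(0.5500) = 0.126, d' = -0.968
Δd' = d'_1 − d'_2 = 2.244 − (-0.968) = 3.212
1 has the higher sensitivity.

Δd-prime = 3.21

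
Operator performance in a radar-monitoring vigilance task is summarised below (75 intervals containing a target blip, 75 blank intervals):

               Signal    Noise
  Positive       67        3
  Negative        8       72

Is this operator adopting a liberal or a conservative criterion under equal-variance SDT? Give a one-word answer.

z(H) = 1.244, z(FA) = -1.751
c = −½·(z(H) + z(FA)) = 0.2535
c > 0 → conservative criterion (biased toward responding “no”).

conservative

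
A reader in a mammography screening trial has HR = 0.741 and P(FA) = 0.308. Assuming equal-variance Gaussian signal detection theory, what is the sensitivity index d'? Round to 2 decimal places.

d' = 1.15

Φ⁻¹(H) = Φ⁻¹(0.741) = 0.646
Φ⁻¹(FA) = Φ⁻¹(0.308) = -0.502
d' = z(H) − z(FA) = 0.646 − (-0.502) = 1.148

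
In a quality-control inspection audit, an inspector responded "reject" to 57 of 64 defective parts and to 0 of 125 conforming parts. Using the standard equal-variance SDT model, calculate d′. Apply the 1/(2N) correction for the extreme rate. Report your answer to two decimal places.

The false-alarm rate is 0/125 = 0, so apply the 1/(2N) correction: FA → 1/(2·125) = 0.00400.
z(H) = z(0.89062) = 1.230
z(FA) = z(0.00400) = -2.652
d' = 1.230 − (-2.652) = 3.882

d′ = 3.88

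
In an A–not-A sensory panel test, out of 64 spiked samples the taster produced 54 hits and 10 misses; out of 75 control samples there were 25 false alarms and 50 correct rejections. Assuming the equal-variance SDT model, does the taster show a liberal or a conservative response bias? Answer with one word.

liberal

z(H) = 1.010, z(FA) = -0.431
c = −½·(z(H) + z(FA)) = -0.2895
c < 0 → liberal criterion (biased toward responding “yes”).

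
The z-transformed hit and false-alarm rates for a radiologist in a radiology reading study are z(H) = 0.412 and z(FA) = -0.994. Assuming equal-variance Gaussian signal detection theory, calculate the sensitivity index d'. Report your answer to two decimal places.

d' = 1.41

d' = z(H) − z(FA) = 0.412 − (-0.994) = 1.406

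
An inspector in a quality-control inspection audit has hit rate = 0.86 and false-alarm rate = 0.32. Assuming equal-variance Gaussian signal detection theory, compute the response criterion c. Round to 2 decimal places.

z(H) = 1.0803
z(FA) = -0.4677
c = −½·[z(H) + z(FA)] = −0.5 × (1.0803 + (-0.4677)) = -0.3063
c < 0: the inspector has a liberal response bias.

c = -0.31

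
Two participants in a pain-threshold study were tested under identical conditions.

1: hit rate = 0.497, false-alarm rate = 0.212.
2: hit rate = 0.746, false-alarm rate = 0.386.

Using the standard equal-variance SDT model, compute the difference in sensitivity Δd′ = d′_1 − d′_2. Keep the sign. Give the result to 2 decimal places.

Δd′ = -0.16

1: z(0.497) = -0.008, z(0.212) = -0.800, d' = 0.792
2: z(0.746) = 0.662, z(0.386) = -0.290, d' = 0.952
Δd' = d'_1 − d'_2 = 0.792 − 0.952 = -0.160
2 has the higher sensitivity.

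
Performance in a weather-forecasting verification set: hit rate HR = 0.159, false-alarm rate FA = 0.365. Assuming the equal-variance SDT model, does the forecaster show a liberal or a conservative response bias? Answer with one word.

conservative

z(H) = -0.999, z(FA) = -0.345
c = −½·(z(H) + z(FA)) = 0.672
c > 0 → conservative criterion (biased toward responding “no”).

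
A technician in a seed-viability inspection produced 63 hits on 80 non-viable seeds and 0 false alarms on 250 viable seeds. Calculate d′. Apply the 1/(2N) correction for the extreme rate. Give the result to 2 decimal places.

d′ = 3.68

The false-alarm rate is 0/250 = 0, so apply the 1/(2N) correction: FA → 1/(2·250) = 0.00200.
z(H) = z(0.78750) = 0.798
z(FA) = z(0.00200) = -2.878
d' = 0.798 − (-2.878) = 3.676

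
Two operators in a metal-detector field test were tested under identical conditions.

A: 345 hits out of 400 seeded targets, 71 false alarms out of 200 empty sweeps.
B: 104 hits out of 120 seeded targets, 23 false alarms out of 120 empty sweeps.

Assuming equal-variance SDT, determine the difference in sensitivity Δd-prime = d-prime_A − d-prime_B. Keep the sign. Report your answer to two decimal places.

Δd-prime = -0.52

A: z(0.8625) = 1.092, z(0.3550) = -0.372, d' = 1.464
B: z(0.8667) = 1.111, z(0.1917) = -0.872, d' = 1.983
Δd' = d'_A − d'_B = 1.464 − 1.983 = -0.519
B has the higher sensitivity.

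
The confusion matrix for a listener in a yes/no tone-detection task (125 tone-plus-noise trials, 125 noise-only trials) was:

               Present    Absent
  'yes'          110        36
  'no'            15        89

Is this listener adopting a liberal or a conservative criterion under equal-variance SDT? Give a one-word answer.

z(H) = 1.175, z(FA) = -0.559
c = −½·(z(H) + z(FA)) = -0.308
c < 0 → liberal criterion (biased toward responding “yes”).

liberal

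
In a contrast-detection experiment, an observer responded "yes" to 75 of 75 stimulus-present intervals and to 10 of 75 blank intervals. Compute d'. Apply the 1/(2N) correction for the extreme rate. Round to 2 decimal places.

d' = 3.59

The hit rate is 75/75 = 1, so apply the 1/(2N) correction: H → 1 − 1/(2·75) = 0.99333.
z(H) = z(0.99333) = 2.475
z(FA) = z(0.13333) = -1.111
d' = 2.475 − (-1.111) = 3.586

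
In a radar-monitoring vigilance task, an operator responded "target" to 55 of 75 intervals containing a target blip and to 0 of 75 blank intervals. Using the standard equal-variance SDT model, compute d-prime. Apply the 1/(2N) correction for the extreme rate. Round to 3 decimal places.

The false-alarm rate is 0/75 = 0, so apply the 1/(2N) correction: FA → 1/(2·75) = 0.00667.
z(H) = z(0.73333) = 0.6229
z(FA) = z(0.00667) = -2.4746
d' = 0.6229 − (-2.4746) = 3.0975

d-prime = 3.098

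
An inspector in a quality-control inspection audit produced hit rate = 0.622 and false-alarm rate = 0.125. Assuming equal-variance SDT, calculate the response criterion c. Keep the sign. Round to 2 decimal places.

c = 0.42

z(H) = 0.3107
z(FA) = -1.1503
c = −½·[z(H) + z(FA)] = −0.5 × (0.3107 + (-1.1503)) = 0.4198
c > 0: the inspector has a conservative response bias.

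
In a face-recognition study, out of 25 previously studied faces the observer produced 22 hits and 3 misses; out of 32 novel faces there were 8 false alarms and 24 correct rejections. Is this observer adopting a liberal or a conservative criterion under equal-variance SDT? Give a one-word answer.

liberal

z(H) = 1.175, z(FA) = -0.674
c = −½·(z(H) + z(FA)) = -0.2505
c < 0 → liberal criterion (biased toward responding “yes”).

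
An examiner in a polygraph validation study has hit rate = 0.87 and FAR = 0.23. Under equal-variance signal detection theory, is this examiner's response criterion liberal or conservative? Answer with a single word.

z(H) = 1.126, z(FA) = -0.739
c = −½·(z(H) + z(FA)) = -0.1935
c < 0 → liberal criterion (biased toward responding “yes”).

liberal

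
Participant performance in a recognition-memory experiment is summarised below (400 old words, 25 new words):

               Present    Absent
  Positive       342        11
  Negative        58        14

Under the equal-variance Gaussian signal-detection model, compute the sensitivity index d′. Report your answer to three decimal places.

H = 342/400 = 0.8550
FA = 11/25 = 0.4400
Φ⁻¹(0.8550) = 1.0581, Φ⁻¹(0.4400) = -0.1510
d' = z(H) − z(FA) = 1.0581 − (-0.1510) = 1.2091

d′ = 1.209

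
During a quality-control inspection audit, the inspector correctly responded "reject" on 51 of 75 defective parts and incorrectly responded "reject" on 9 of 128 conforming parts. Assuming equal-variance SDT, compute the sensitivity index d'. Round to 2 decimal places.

d' = 1.94

H = 51/75 = 0.6800
FA = 9/128 = 0.0703
Φ⁻¹(H) = 0.468
Φ⁻¹(FA) = -1.474
d' = z(H) − z(FA) = 0.468 − (-1.474) = 1.942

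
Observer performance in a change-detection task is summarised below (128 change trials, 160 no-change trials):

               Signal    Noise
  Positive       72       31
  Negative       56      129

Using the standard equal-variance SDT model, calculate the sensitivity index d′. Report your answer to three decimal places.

H = 72/128 = 0.5625
FA = 31/160 = 0.1938
Φ⁻¹(H) = 0.1573
Φ⁻¹(FA) = -0.8640
d' = z(H) − z(FA) = 0.1573 − (-0.8640) = 1.0213

d′ = 1.021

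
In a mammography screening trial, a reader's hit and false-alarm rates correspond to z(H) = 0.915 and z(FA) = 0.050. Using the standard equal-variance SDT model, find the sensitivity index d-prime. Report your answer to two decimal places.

d' = z(H) − z(FA) = 0.915 − 0.050 = 0.865

d-prime = 0.87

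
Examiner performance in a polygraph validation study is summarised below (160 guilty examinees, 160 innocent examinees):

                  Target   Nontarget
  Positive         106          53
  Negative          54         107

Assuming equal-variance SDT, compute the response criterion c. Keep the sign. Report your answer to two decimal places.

c = 0.01

H = 106/160 = 0.6625
FA = 53/160 = 0.3312
z(H) = z(0.6625) = 0.419
z(FA) = z(0.3312) = -0.437
c = −½·[z(H) + z(FA)] = −0.5 × (0.419 + (-0.437)) = 0.009
c > 0: the examiner has a conservative response bias.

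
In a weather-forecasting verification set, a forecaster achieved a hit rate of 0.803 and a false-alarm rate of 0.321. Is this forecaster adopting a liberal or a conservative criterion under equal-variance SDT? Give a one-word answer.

z(H) = 0.852, z(FA) = -0.465
c = −½·(z(H) + z(FA)) = -0.1935
c < 0 → liberal criterion (biased toward responding “yes”).

liberal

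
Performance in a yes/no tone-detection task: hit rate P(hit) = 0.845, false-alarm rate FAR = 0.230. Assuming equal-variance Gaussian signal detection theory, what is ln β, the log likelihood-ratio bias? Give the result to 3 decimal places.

z(H) = z(0.845) = 1.0152
z(FA) = z(0.230) = -0.7388
ln β = −½·[z(H)² − z(FA)²] = −0.5 × (1.0306 − 0.5458) = -0.2424

ln β = -0.242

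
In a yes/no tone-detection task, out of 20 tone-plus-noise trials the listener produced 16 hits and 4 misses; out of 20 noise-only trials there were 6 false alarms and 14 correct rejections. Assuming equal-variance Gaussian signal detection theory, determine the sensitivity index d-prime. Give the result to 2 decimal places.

H = 16/20 = 0.8000
FA = 6/20 = 0.3000
z(0.8000) = 0.8416, z(0.3000) = -0.5244
d' = z(H) − z(FA) = 0.8416 − (-0.5244) = 1.3660

d-prime = 1.37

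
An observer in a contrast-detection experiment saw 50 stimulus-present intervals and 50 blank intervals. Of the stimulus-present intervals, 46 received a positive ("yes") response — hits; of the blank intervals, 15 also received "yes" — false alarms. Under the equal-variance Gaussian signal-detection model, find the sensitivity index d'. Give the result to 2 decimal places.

d' = 1.93

H = 46/50 = 0.9200
FA = 15/50 = 0.3000
z(H) = 1.405
z(FA) = -0.524
d' = z(H) − z(FA) = 1.405 − (-0.524) = 1.929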